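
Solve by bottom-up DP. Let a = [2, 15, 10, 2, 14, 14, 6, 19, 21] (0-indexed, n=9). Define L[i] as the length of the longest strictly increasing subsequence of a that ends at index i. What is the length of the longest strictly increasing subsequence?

5

   i    0    1    2    3    4    5    6    7    8
a[i]    2   15   10    2   14   14    6   19   21
L[i]    1    2    2    1    3    3    2    4    5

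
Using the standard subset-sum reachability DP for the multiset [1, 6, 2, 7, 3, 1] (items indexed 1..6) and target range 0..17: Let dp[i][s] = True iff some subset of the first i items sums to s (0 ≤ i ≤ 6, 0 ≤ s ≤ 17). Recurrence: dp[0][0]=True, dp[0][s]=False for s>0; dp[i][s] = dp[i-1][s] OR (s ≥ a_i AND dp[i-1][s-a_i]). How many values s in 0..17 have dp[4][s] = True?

13

i\s   0   1   2   3   4   5   6   7   8   9  10  11  12  13  14  15  16  17
  0   T   F   F   F   F   F   F   F   F   F   F   F   F   F   F   F   F   F
  1   T   T   F   F   F   F   F   F   F   F   F   F   F   F   F   F   F   F
  2   T   T   F   F   F   F   T   T   F   F   F   F   F   F   F   F   F   F
  3   T   T   T   T   F   F   T   T   T   T   F   F   F   F   F   F   F   F
  4   T   T   T   T   F   F   T   T   T   T   T   F   F   T   T   T   T   F
  5   T   T   T   T   T   T   T   T   T   T   T   T   T   T   T   T   T   T
  6   T   T   T   T   T   T   T   T   T   T   T   T   T   T   T   T   T   T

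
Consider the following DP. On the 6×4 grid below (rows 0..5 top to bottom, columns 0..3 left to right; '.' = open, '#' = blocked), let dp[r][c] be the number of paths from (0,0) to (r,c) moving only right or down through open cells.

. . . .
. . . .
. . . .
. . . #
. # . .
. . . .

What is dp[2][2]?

r\c   0   1   2   3
  0   1   1   1   1
  1   1   2   3   4
  2   1   3   6  10
  3   1   4  10   0
  4   1   0  10  10
  5   1   1  11  21

6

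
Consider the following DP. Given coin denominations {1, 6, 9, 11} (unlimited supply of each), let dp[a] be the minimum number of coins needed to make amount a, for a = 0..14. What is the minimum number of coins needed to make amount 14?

4

 a  0  1  2  3  4  5  6  7  8  9 10 11 12 13 14
dp  0  1  2  3  4  5  1  2  3  1  2  1  2  3  4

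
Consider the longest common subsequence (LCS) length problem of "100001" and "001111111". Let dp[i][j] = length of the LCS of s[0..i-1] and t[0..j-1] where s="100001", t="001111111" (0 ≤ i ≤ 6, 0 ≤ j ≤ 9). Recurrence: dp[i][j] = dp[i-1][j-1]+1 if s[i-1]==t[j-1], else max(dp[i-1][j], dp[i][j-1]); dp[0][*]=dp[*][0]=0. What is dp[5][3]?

2

   ''  0  0  1  1  1  1  1  1  1
''  0  0  0  0  0  0  0  0  0  0
 1  0  0  0  1  1  1  1  1  1  1
 0  0  1  1  1  1  1  1  1  1  1
 0  0  1  2  2  2  2  2  2  2  2
 0  0  1  2  2  2  2  2  2  2  2
 0  0  1  2  2  2  2  2  2  2  2
 1  0  1  2  3  3  3  3  3  3  3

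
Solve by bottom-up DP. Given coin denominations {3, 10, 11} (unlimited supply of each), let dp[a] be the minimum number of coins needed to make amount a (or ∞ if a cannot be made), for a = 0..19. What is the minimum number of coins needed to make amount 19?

4

 a  0  1  2  3  4  5  6  7  8  9 10 11 12 13 14 15 16 17 18 19
dp  0  -  -  1  -  -  2  -  -  3  1  1  4  2  2  5  3  3  6  4
(- denotes ∞ / unreachable)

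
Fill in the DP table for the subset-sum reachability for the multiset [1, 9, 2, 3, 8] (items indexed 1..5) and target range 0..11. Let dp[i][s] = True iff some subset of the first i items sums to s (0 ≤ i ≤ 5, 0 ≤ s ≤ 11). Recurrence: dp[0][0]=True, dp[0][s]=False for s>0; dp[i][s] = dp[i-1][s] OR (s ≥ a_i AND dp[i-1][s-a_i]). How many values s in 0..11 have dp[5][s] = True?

11

i\s   0   1   2   3   4   5   6   7   8   9  10  11
  0   T   F   F   F   F   F   F   F   F   F   F   F
  1   T   T   F   F   F   F   F   F   F   F   F   F
  2   T   T   F   F   F   F   F   F   F   T   T   F
  3   T   T   T   T   F   F   F   F   F   T   T   T
  4   T   T   T   T   T   T   T   F   F   T   T   T
  5   T   T   T   T   T   T   T   F   T   T   T   T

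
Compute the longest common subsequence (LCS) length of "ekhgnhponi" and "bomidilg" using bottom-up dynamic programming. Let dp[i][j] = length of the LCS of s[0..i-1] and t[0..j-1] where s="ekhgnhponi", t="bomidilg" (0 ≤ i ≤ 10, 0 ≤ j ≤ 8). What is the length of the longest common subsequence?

2

   ''  b  o  m  i  d  i  l  g
''  0  0  0  0  0  0  0  0  0
 e  0  0  0  0  0  0  0  0  0
 k  0  0  0  0  0  0  0  0  0
 h  0  0  0  0  0  0  0  0  0
 g  0  0  0  0  0  0  0  0  1
 n  0  0  0  0  0  0  0  0  1
 h  0  0  0  0  0  0  0  0  1
 p  0  0  0  0  0  0  0  0  1
 o  0  0  1  1  1  1  1  1  1
 n  0  0  1  1  1  1  1  1  1
 i  0  0  1  1  2  2  2  2  2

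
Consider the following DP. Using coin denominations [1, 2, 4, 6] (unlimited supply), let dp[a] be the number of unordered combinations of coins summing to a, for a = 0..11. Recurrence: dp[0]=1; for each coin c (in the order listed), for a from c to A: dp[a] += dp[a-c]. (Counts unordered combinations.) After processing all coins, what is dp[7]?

7

after  coin     0     1     2     3     4     5     6     7     8     9    10    11
          1     1     1     1     1     1     1     1     1     1     1     1     1
          2     1     1     2     2     3     3     4     4     5     5     6     6
          4     1     1     2     2     4     4     6     6     9     9    12    12
          6     1     1     2     2     4     4     7     7    11    11    16    16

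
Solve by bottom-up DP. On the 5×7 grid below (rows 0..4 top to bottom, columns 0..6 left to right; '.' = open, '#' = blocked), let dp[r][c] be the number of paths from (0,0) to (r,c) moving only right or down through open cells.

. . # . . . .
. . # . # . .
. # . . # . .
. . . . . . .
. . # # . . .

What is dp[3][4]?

1

r\c   0   1   2   3   4   5   6
  0   1   1   0   0   0   0   0
  1   1   2   0   0   0   0   0
  2   1   0   0   0   0   0   0
  3   1   1   1   1   1   1   1
  4   1   2   0   0   1   2   3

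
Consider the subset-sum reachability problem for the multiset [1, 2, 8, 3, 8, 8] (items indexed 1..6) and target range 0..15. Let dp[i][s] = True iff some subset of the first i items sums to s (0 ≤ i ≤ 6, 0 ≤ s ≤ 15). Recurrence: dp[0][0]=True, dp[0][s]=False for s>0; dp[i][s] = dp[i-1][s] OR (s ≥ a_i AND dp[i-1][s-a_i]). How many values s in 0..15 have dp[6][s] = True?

14

i\s   0   1   2   3   4   5   6   7   8   9  10  11  12  13  14  15
  0   T   F   F   F   F   F   F   F   F   F   F   F   F   F   F   F
  1   T   T   F   F   F   F   F   F   F   F   F   F   F   F   F   F
  2   T   T   T   T   F   F   F   F   F   F   F   F   F   F   F   F
  3   T   T   T   T   F   F   F   F   T   T   T   T   F   F   F   F
  4   T   T   T   T   T   T   T   F   T   T   T   T   T   T   T   F
  5   T   T   T   T   T   T   T   F   T   T   T   T   T   T   T   F
  6   T   T   T   T   T   T   T   F   T   T   T   T   T   T   T   F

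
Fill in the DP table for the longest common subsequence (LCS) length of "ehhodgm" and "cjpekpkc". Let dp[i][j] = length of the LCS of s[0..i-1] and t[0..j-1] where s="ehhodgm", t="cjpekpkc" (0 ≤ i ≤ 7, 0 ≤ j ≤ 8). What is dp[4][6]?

1

   ''  c  j  p  e  k  p  k  c
''  0  0  0  0  0  0  0  0  0
 e  0  0  0  0  1  1  1  1  1
 h  0  0  0  0  1  1  1  1  1
 h  0  0  0  0  1  1  1  1  1
 o  0  0  0  0  1  1  1  1  1
 d  0  0  0  0  1  1  1  1  1
 g  0  0  0  0  1  1  1  1  1
 m  0  0  0  0  1  1  1  1  1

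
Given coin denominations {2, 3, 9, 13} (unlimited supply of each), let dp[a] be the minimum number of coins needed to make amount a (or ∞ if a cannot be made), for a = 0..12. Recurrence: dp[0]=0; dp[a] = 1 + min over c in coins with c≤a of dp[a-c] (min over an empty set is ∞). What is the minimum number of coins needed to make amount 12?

2

 a  0  1  2  3  4  5  6  7  8  9 10 11 12
dp  0  -  1  1  2  2  2  3  3  1  4  2  2
(- denotes ∞ / unreachable)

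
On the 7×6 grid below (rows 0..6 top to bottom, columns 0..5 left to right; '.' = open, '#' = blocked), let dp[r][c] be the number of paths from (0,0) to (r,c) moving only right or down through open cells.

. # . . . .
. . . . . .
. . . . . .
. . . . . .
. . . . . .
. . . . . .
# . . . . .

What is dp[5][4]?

70

r\c   0   1   2   3   4   5
  0   1   0   0   0   0   0
  1   1   1   1   1   1   1
  2   1   2   3   4   5   6
  3   1   3   6  10  15  21
  4   1   4  10  20  35  56
  5   1   5  15  35  70 126
  6   0   5  20  55 125 251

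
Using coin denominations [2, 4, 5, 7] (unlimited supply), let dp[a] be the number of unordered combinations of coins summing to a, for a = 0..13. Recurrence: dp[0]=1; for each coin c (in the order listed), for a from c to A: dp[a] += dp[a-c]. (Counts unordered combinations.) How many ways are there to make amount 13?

after  coin     0     1     2     3     4     5     6     7     8     9    10    11    12    13
          2     1     0     1     0     1     0     1     0     1     0     1     0     1     0
          4     1     0     1     0     2     0     2     0     3     0     3     0     4     0
          5     1     0     1     0     2     1     2     1     3     2     4     2     5     3
          7     1     0     1     0     2     1     2     2     3     3     4     4     6     5

5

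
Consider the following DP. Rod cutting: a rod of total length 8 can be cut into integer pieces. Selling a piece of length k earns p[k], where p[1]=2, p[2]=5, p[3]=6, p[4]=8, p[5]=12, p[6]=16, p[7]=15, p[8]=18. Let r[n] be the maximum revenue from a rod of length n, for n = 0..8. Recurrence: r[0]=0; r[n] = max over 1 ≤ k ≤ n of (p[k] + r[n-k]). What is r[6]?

16

   n    0    1    2    3    4    5    6    7    8
r[n]    0    2    5    7   10   12   16   18   21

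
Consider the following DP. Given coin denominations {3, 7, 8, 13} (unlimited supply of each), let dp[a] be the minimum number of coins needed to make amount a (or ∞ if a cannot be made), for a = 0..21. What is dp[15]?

 a  0  1  2  3  4  5  6  7  8  9 10 11 12 13 14 15 16 17 18 19 20 21
dp  0  -  -  1  -  -  2  1  1  3  2  2  4  1  2  2  2  3  3  3  2  2
(- denotes ∞ / unreachable)

2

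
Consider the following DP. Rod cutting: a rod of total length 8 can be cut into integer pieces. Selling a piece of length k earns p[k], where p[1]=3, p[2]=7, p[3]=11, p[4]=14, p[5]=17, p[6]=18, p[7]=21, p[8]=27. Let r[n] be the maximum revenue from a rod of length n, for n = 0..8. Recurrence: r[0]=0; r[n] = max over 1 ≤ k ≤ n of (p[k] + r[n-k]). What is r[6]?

22

   n    0    1    2    3    4    5    6    7    8
r[n]    0    3    7   11   14   18   22   25   29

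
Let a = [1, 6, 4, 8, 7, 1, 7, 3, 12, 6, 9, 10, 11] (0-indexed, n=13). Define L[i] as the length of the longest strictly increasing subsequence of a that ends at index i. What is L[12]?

6

   i    0    1    2    3    4    5    6    7    8    9   10   11   12
a[i]    1    6    4    8    7    1    7    3   12    6    9   10   11
L[i]    1    2    2    3    3    1    3    2    4    3    4    5    6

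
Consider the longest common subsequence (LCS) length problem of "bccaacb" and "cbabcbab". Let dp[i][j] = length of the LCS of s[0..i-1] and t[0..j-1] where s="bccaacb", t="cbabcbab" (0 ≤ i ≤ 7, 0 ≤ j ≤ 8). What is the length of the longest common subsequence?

   ''  c  b  a  b  c  b  a  b
''  0  0  0  0  0  0  0  0  0
 b  0  0  1  1  1  1  1  1  1
 c  0  1  1  1  1  2  2  2  2
 c  0  1  1  1  1  2  2  2  2
 a  0  1  1  2  2  2  2  3  3
 a  0  1  1  2  2  2  2  3  3
 c  0  1  1  2  2  3  3  3  3
 b  0  1  2  2  3  3  4  4  4

4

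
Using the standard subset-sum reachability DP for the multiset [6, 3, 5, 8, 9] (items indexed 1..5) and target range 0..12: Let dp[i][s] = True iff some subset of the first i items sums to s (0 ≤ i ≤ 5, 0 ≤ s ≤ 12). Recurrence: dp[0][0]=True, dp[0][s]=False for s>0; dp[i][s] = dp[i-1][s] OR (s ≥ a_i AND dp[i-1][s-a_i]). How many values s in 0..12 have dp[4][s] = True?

7

i\s   0   1   2   3   4   5   6   7   8   9  10  11  12
  0   T   F   F   F   F   F   F   F   F   F   F   F   F
  1   T   F   F   F   F   F   T   F   F   F   F   F   F
  2   T   F   F   T   F   F   T   F   F   T   F   F   F
  3   T   F   F   T   F   T   T   F   T   T   F   T   F
  4   T   F   F   T   F   T   T   F   T   T   F   T   F
  5   T   F   F   T   F   T   T   F   T   T   F   T   T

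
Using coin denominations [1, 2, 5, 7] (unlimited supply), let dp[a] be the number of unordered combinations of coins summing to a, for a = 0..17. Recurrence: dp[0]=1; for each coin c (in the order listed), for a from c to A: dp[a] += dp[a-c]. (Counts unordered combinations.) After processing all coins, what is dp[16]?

after  coin     0     1     2     3     4     5     6     7     8     9    10    11    12    13    14    15    16    17
          1     1     1     1     1     1     1     1     1     1     1     1     1     1     1     1     1     1     1
          2     1     1     2     2     3     3     4     4     5     5     6     6     7     7     8     8     9     9
          5     1     1     2     2     3     4     5     6     7     8    10    11    13    14    16    18    20    22
          7     1     1     2     2     3     4     5     7     8    10    12    14    17    19    23    26    30    34

30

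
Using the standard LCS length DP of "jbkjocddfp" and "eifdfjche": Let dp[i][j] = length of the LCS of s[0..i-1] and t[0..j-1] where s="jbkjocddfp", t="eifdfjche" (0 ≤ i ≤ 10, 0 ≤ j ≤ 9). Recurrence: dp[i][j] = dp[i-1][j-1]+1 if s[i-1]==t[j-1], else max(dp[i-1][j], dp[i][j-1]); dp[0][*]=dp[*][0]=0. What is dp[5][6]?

   ''  e  i  f  d  f  j  c  h  e
''  0  0  0  0  0  0  0  0  0  0
 j  0  0  0  0  0  0  1  1  1  1
 b  0  0  0  0  0  0  1  1  1  1
 k  0  0  0  0  0  0  1  1  1  1
 j  0  0  0  0  0  0  1  1  1  1
 o  0  0  0  0  0  0  1  1  1  1
 c  0  0  0  0  0  0  1  2  2  2
 d  0  0  0  0  1  1  1  2  2  2
 d  0  0  0  0  1  1  1  2  2  2
 f  0  0  0  1  1  2  2  2  2  2
 p  0  0  0  1  1  2  2  2  2  2

1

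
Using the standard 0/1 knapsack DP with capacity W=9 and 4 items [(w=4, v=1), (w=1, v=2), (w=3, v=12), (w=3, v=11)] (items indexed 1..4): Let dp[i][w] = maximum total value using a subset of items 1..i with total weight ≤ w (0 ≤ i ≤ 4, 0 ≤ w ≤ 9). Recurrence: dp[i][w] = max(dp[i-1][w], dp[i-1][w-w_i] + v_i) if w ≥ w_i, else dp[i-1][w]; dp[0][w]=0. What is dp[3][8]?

i\w   0   1   2   3   4   5   6   7   8   9
  0   0   0   0   0   0   0   0   0   0   0
  1   0   0   0   0   1   1   1   1   1   1
  2   0   2   2   2   2   3   3   3   3   3
  3   0   2   2  12  14  14  14  14  15  15
  4   0   2   2  12  14  14  23  25  25  25

15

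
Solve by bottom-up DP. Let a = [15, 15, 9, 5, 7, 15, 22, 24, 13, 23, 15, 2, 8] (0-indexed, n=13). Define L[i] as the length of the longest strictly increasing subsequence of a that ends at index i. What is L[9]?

   i    0    1    2    3    4    5    6    7    8    9   10   11   12
a[i]   15   15    9    5    7   15   22   24   13   23   15    2    8
L[i]    1    1    1    1    2    3    4    5    3    5    4    1    3

5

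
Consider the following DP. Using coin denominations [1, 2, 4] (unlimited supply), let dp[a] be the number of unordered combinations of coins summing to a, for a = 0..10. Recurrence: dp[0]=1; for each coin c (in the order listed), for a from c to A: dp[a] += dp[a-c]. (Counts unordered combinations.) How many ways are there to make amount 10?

12

after  coin     0     1     2     3     4     5     6     7     8     9    10
          1     1     1     1     1     1     1     1     1     1     1     1
          2     1     1     2     2     3     3     4     4     5     5     6
          4     1     1     2     2     4     4     6     6     9     9    12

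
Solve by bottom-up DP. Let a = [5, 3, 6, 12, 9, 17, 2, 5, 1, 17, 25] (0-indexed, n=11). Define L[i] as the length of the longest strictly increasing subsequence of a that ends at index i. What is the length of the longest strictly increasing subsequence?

5

   i    0    1    2    3    4    5    6    7    8    9   10
a[i]    5    3    6   12    9   17    2    5    1   17   25
L[i]    1    1    2    3    3    4    1    2    1    4    5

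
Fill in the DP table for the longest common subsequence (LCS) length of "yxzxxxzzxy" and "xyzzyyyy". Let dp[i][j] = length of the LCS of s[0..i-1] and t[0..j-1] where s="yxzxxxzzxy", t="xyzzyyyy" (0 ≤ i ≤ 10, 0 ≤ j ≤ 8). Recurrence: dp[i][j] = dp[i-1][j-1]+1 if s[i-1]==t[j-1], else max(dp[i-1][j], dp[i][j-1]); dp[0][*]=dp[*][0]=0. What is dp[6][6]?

   ''  x  y  z  z  y  y  y  y
''  0  0  0  0  0  0  0  0  0
 y  0  0  1  1  1  1  1  1  1
 x  0  1  1  1  1  1  1  1  1
 z  0  1  1  2  2  2  2  2  2
 x  0  1  1  2  2  2  2  2  2
 x  0  1  1  2  2  2  2  2  2
 x  0  1  1  2  2  2  2  2  2
 z  0  1  1  2  3  3  3  3  3
 z  0  1  1  2  3  3  3  3  3
 x  0  1  1  2  3  3  3  3  3
 y  0  1  2  2  3  4  4  4  4

2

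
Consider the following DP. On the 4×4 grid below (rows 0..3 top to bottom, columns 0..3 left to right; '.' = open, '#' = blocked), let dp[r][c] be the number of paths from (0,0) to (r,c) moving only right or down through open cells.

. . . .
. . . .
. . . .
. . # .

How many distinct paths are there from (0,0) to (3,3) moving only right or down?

10

r\c   0   1   2   3
  0   1   1   1   1
  1   1   2   3   4
  2   1   3   6  10
  3   1   4   0  10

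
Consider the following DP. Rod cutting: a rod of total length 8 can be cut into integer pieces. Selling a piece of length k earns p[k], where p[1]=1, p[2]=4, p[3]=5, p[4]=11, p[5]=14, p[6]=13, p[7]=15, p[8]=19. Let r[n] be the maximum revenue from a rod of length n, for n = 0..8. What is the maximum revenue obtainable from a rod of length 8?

   n    0    1    2    3    4    5    6    7    8
r[n]    0    1    4    5   11   14   15   18   22

22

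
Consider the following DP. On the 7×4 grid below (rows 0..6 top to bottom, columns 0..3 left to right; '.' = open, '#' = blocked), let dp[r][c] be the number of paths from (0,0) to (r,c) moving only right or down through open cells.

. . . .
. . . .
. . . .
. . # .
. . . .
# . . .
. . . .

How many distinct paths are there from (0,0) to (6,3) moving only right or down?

40

r\c   0   1   2   3
  0   1   1   1   1
  1   1   2   3   4
  2   1   3   6  10
  3   1   4   0  10
  4   1   5   5  15
  5   0   5  10  25
  6   0   5  15  40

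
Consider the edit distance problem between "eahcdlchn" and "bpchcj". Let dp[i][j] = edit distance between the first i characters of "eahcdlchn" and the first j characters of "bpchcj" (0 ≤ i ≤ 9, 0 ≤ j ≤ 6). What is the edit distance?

   ''  b  p  c  h  c  j
''  0  1  2  3  4  5  6
 e  1  1  2  3  4  5  6
 a  2  2  2  3  4  5  6
 h  3  3  3  3  3  4  5
 c  4  4  4  3  4  3  4
 d  5  5  5  4  4  4  4
 l  6  6  6  5  5  5  5
 c  7  7  7  6  6  5  6
 h  8  8  8  7  6  6  6
 n  9  9  9  8  7  7  7

7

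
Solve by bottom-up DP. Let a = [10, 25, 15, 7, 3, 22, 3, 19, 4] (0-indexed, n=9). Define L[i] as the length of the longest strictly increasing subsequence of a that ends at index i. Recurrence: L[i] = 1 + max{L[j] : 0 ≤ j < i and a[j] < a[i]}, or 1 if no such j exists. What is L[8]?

2

   i    0    1    2    3    4    5    6    7    8
a[i]   10   25   15    7    3   22    3   19    4
L[i]    1    2    2    1    1    3    1    3    2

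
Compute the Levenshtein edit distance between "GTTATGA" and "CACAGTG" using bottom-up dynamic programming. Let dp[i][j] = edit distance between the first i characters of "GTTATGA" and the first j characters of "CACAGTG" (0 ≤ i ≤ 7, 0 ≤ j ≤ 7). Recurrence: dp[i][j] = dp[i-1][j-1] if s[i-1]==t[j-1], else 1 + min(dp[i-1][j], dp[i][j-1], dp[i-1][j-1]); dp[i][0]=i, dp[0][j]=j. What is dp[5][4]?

4

   ''  C  A  C  A  G  T  G
''  0  1  2  3  4  5  6  7
 G  1  1  2  3  4  4  5  6
 T  2  2  2  3  4  5  4  5
 T  3  3  3  3  4  5  5  5
 A  4  4  3  4  3  4  5  6
 T  5  5  4  4  4  4  4  5
 G  6  6  5  5  5  4  5  4
 A  7  7  6  6  5  5  5  5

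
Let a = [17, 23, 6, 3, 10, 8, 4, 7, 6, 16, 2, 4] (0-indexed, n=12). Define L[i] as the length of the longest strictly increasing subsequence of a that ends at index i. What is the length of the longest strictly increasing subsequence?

4

   i    0    1    2    3    4    5    6    7    8    9   10   11
a[i]   17   23    6    3   10    8    4    7    6   16    2    4
L[i]    1    2    1    1    2    2    2    3    3    4    1    2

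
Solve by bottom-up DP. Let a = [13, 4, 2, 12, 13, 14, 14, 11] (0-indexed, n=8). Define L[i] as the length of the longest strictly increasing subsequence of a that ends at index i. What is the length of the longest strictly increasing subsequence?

4

   i    0    1    2    3    4    5    6    7
a[i]   13    4    2   12   13   14   14   11
L[i]    1    1    1    2    3    4    4    2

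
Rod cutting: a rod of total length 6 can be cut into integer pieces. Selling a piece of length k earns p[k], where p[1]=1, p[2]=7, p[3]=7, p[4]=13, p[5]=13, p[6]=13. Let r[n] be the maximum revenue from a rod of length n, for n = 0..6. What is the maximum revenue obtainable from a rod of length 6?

   n    0    1    2    3    4    5    6
r[n]    0    1    7    8   14   15   21

21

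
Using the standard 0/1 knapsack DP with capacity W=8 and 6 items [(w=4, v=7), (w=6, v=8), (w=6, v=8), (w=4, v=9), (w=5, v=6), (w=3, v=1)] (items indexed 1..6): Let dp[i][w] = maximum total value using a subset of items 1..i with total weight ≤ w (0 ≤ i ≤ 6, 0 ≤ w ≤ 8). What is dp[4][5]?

9

i\w   0   1   2   3   4   5   6   7   8
  0   0   0   0   0   0   0   0   0   0
  1   0   0   0   0   7   7   7   7   7
  2   0   0   0   0   7   7   8   8   8
  3   0   0   0   0   7   7   8   8   8
  4   0   0   0   0   9   9   9   9  16
  5   0   0   0   0   9   9   9   9  16
  6   0   0   0   1   9   9   9  10  16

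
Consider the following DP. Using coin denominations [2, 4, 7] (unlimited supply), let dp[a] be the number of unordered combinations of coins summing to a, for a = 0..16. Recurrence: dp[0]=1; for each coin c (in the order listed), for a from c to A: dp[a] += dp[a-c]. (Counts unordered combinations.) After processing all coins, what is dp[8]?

3

after  coin     0     1     2     3     4     5     6     7     8     9    10    11    12    13    14    15    16
          2     1     0     1     0     1     0     1     0     1     0     1     0     1     0     1     0     1
          4     1     0     1     0     2     0     2     0     3     0     3     0     4     0     4     0     5
          7     1     0     1     0     2     0     2     1     3     1     3     2     4     2     5     3     6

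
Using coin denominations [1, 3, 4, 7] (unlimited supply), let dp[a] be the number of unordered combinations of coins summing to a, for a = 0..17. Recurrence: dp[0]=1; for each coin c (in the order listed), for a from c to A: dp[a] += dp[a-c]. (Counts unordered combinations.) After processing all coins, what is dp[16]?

after  coin     0     1     2     3     4     5     6     7     8     9    10    11    12    13    14    15    16    17
          1     1     1     1     1     1     1     1     1     1     1     1     1     1     1     1     1     1     1
          3     1     1     1     2     2     2     3     3     3     4     4     4     5     5     5     6     6     6
          4     1     1     1     2     3     3     4     5     6     7     8     9    11    12    13    15    17    18
          7     1     1     1     2     3     3     4     6     7     8    10    12    14    16    19    22    25    28

25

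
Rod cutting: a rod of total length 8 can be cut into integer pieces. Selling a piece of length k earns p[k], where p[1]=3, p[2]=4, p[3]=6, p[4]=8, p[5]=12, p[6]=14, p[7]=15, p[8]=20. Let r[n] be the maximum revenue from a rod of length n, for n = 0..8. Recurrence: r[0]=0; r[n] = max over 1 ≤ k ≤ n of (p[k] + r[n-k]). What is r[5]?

   n    0    1    2    3    4    5    6    7    8
r[n]    0    3    6    9   12   15   18   21   24

15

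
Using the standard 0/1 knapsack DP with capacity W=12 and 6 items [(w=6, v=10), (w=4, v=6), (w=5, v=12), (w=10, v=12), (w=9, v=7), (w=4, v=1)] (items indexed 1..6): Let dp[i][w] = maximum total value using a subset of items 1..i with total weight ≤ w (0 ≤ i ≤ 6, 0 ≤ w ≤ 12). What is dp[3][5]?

i\w   0   1   2   3   4   5   6   7   8   9  10  11  12
  0   0   0   0   0   0   0   0   0   0   0   0   0   0
  1   0   0   0   0   0   0  10  10  10  10  10  10  10
  2   0   0   0   0   6   6  10  10  10  10  16  16  16
  3   0   0   0   0   6  12  12  12  12  18  18  22  22
  4   0   0   0   0   6  12  12  12  12  18  18  22  22
  5   0   0   0   0   6  12  12  12  12  18  18  22  22
  6   0   0   0   0   6  12  12  12  12  18  18  22  22

12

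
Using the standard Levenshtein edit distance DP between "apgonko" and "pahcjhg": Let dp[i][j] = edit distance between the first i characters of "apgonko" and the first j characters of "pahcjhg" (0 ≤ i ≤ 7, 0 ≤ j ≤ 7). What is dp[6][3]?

5

   ''  p  a  h  c  j  h  g
''  0  1  2  3  4  5  6  7
 a  1  1  1  2  3  4  5  6
 p  2  1  2  2  3  4  5  6
 g  3  2  2  3  3  4  5  5
 o  4  3  3  3  4  4  5  6
 n  5  4  4  4  4  5  5  6
 k  6  5  5  5  5  5  6  6
 o  7  6  6  6  6  6  6  7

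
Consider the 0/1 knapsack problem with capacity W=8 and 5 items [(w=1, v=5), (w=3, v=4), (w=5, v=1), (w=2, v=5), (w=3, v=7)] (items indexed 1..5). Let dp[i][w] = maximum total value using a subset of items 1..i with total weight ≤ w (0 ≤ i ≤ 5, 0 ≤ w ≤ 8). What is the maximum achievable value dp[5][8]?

i\w   0   1   2   3   4   5   6   7   8
  0   0   0   0   0   0   0   0   0   0
  1   0   5   5   5   5   5   5   5   5
  2   0   5   5   5   9   9   9   9   9
  3   0   5   5   5   9   9   9   9   9
  4   0   5   5  10  10  10  14  14  14
  5   0   5   5  10  12  12  17  17  17

17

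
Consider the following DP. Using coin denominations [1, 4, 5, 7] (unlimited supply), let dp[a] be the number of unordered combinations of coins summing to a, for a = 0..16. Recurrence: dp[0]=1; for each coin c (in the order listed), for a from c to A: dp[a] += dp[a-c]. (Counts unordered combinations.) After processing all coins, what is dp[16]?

17

after  coin     0     1     2     3     4     5     6     7     8     9    10    11    12    13    14    15    16
          1     1     1     1     1     1     1     1     1     1     1     1     1     1     1     1     1     1
          4     1     1     1     1     2     2     2     2     3     3     3     3     4     4     4     4     5
          5     1     1     1     1     2     3     3     3     4     5     6     6     7     8     9    10    11
          7     1     1     1     1     2     3     3     4     5     6     7     8    10    11    13    15    17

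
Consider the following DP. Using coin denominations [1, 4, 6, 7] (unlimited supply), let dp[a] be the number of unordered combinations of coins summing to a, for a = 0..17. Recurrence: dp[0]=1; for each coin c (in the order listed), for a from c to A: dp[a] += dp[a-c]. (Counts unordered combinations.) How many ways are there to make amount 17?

16

after  coin     0     1     2     3     4     5     6     7     8     9    10    11    12    13    14    15    16    17
          1     1     1     1     1     1     1     1     1     1     1     1     1     1     1     1     1     1     1
          4     1     1     1     1     2     2     2     2     3     3     3     3     4     4     4     4     5     5
          6     1     1     1     1     2     2     3     3     4     4     5     5     7     7     8     8    10    10
          7     1     1     1     1     2     2     3     4     5     5     6     7     9    10    12    13    15    16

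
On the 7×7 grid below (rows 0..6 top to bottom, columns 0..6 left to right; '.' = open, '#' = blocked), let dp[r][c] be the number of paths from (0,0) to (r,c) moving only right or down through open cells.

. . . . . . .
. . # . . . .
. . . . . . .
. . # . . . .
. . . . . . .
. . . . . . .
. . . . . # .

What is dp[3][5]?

r\c   0   1   2   3   4   5   6
  0   1   1   1   1   1   1   1
  1   1   2   0   1   2   3   4
  2   1   3   3   4   6   9  13
  3   1   4   0   4  10  19  32
  4   1   5   5   9  19  38  70
  5   1   6  11  20  39  77 147
  6   1   7  18  38  77   0 147

19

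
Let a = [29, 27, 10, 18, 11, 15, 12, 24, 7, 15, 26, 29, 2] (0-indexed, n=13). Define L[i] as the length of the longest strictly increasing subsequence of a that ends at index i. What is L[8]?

1

   i    0    1    2    3    4    5    6    7    8    9   10   11   12
a[i]   29   27   10   18   11   15   12   24    7   15   26   29    2
L[i]    1    1    1    2    2    3    3    4    1    4    5    6    1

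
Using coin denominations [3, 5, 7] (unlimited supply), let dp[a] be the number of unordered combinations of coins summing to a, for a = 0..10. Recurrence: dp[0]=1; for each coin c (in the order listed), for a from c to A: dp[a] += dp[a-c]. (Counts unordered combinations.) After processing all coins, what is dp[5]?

after  coin     0     1     2     3     4     5     6     7     8     9    10
          3     1     0     0     1     0     0     1     0     0     1     0
          5     1     0     0     1     0     1     1     0     1     1     1
          7     1     0     0     1     0     1     1     1     1     1     2

1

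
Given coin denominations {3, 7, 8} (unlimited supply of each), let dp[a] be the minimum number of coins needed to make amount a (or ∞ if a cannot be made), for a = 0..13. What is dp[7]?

1

 a  0  1  2  3  4  5  6  7  8  9 10 11 12 13
dp  0  -  -  1  -  -  2  1  1  3  2  2  4  3
(- denotes ∞ / unreachable)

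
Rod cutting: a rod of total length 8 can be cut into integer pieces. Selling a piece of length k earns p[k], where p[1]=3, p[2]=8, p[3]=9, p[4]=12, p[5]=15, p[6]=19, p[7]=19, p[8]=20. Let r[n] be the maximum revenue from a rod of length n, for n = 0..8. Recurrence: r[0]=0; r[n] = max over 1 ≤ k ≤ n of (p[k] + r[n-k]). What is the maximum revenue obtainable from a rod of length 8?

   n    0    1    2    3    4    5    6    7    8
r[n]    0    3    8   11   16   19   24   27   32

32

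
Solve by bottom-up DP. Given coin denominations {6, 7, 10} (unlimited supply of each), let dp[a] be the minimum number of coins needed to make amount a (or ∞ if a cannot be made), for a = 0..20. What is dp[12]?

 a  0  1  2  3  4  5  6  7  8  9 10 11 12 13 14 15 16 17 18 19 20
dp  0  -  -  -  -  -  1  1  -  -  1  -  2  2  2  -  2  2  3  3  2
(- denotes ∞ / unreachable)

2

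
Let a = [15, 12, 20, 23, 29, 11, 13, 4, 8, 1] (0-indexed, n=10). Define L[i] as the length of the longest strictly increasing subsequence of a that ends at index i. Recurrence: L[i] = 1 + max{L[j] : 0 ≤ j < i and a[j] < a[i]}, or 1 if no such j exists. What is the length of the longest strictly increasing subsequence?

   i    0    1    2    3    4    5    6    7    8    9
a[i]   15   12   20   23   29   11   13    4    8    1
L[i]    1    1    2    3    4    1    2    1    2    1

4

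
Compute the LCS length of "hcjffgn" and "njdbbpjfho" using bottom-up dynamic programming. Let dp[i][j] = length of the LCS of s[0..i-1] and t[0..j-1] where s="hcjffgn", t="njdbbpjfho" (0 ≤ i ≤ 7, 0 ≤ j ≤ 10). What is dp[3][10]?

1

   ''  n  j  d  b  b  p  j  f  h  o
''  0  0  0  0  0  0  0  0  0  0  0
 h  0  0  0  0  0  0  0  0  0  1  1
 c  0  0  0  0  0  0  0  0  0  1  1
 j  0  0  1  1  1  1  1  1  1  1  1
 f  0  0  1  1  1  1  1  1  2  2  2
 f  0  0  1  1  1  1  1  1  2  2  2
 g  0  0  1  1  1  1  1  1  2  2  2
 n  0  1  1  1  1  1  1  1  2  2  2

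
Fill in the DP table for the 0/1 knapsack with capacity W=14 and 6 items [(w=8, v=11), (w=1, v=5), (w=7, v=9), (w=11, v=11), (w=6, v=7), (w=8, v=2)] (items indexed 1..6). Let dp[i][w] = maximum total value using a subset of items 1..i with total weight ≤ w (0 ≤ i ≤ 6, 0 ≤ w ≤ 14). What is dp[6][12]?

i\w   0   1   2   3   4   5   6   7   8   9  10  11  12  13  14
  0   0   0   0   0   0   0   0   0   0   0   0   0   0   0   0
  1   0   0   0   0   0   0   0   0  11  11  11  11  11  11  11
  2   0   5   5   5   5   5   5   5  11  16  16  16  16  16  16
  3   0   5   5   5   5   5   5   9  14  16  16  16  16  16  16
  4   0   5   5   5   5   5   5   9  14  16  16  16  16  16  16
  5   0   5   5   5   5   5   7  12  14  16  16  16  16  16  21
  6   0   5   5   5   5   5   7  12  14  16  16  16  16  16  21

16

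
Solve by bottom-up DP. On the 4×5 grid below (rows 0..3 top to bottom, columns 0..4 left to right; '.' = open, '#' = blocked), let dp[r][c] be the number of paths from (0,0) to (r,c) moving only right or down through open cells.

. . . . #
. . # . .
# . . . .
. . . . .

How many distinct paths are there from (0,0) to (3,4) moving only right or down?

11

r\c   0   1   2   3   4
  0   1   1   1   1   0
  1   1   2   0   1   1
  2   0   2   2   3   4
  3   0   2   4   7  11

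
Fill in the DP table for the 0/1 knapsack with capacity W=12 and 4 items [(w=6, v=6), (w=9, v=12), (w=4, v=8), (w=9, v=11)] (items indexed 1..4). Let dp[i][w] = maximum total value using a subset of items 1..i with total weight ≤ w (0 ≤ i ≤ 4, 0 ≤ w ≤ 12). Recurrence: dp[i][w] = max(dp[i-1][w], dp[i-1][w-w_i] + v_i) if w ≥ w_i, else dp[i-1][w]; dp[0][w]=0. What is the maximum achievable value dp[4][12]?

14

i\w   0   1   2   3   4   5   6   7   8   9  10  11  12
  0   0   0   0   0   0   0   0   0   0   0   0   0   0
  1   0   0   0   0   0   0   6   6   6   6   6   6   6
  2   0   0   0   0   0   0   6   6   6  12  12  12  12
  3   0   0   0   0   8   8   8   8   8  12  14  14  14
  4   0   0   0   0   8   8   8   8   8  12  14  14  14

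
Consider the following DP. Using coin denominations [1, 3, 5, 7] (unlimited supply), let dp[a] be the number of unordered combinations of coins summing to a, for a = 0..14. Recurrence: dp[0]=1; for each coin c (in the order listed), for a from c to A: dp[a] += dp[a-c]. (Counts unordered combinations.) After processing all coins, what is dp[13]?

14

after  coin     0     1     2     3     4     5     6     7     8     9    10    11    12    13    14
          1     1     1     1     1     1     1     1     1     1     1     1     1     1     1     1
          3     1     1     1     2     2     2     3     3     3     4     4     4     5     5     5
          5     1     1     1     2     2     3     4     4     5     6     7     8     9    10    11
          7     1     1     1     2     2     3     4     5     6     7     9    10    12    14    16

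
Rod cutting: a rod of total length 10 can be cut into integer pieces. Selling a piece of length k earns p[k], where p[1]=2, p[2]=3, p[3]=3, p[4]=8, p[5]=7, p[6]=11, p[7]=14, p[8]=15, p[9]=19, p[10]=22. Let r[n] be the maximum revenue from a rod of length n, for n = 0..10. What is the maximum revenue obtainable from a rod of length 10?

   n    0    1    2    3    4    5    6    7    8    9   10
r[n]    0    2    4    6    8   10   12   14   16   19   22

22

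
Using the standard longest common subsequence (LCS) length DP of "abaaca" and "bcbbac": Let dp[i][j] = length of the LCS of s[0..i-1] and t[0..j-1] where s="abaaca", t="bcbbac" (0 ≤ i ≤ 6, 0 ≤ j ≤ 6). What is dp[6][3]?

2

   ''  b  c  b  b  a  c
''  0  0  0  0  0  0  0
 a  0  0  0  0  0  1  1
 b  0  1  1  1  1  1  1
 a  0  1  1  1  1  2  2
 a  0  1  1  1  1  2  2
 c  0  1  2  2  2  2  3
 a  0  1  2  2  2  3  3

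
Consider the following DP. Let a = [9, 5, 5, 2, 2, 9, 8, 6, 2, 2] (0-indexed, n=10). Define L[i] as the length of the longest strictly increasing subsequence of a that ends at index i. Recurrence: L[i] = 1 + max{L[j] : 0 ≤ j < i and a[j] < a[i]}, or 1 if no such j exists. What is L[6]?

   i    0    1    2    3    4    5    6    7    8    9
a[i]    9    5    5    2    2    9    8    6    2    2
L[i]    1    1    1    1    1    2    2    2    1    1

2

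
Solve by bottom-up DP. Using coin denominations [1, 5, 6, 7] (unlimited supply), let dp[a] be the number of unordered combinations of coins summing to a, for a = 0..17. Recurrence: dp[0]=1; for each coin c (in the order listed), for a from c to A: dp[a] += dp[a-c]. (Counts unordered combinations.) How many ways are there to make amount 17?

after  coin     0     1     2     3     4     5     6     7     8     9    10    11    12    13    14    15    16    17
          1     1     1     1     1     1     1     1     1     1     1     1     1     1     1     1     1     1     1
          5     1     1     1     1     1     2     2     2     2     2     3     3     3     3     3     4     4     4
          6     1     1     1     1     1     2     3     3     3     3     4     5     6     6     6     7     8     9
          7     1     1     1     1     1     2     3     4     4     4     5     6     8     9    10    11    12    14

14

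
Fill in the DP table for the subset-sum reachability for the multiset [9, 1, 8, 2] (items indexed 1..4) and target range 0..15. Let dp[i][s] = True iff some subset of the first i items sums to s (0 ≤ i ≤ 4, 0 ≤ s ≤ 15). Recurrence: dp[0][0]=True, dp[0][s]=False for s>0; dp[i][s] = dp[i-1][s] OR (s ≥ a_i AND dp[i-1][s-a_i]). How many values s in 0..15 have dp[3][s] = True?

i\s   0   1   2   3   4   5   6   7   8   9  10  11  12  13  14  15
  0   T   F   F   F   F   F   F   F   F   F   F   F   F   F   F   F
  1   T   F   F   F   F   F   F   F   F   T   F   F   F   F   F   F
  2   T   T   F   F   F   F   F   F   F   T   T   F   F   F   F   F
  3   T   T   F   F   F   F   F   F   T   T   T   F   F   F   F   F
  4   T   T   T   T   F   F   F   F   T   T   T   T   T   F   F   F

5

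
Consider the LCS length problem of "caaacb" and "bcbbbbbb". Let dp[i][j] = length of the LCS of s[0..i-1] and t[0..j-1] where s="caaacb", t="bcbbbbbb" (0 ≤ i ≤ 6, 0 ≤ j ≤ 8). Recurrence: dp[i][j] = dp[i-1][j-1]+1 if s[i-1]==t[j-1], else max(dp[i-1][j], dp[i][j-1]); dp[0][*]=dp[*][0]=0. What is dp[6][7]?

   ''  b  c  b  b  b  b  b  b
''  0  0  0  0  0  0  0  0  0
 c  0  0  1  1  1  1  1  1  1
 a  0  0  1  1  1  1  1  1  1
 a  0  0  1  1  1  1  1  1  1
 a  0  0  1  1  1  1  1  1  1
 c  0  0  1  1  1  1  1  1  1
 b  0  1  1  2  2  2  2  2  2

2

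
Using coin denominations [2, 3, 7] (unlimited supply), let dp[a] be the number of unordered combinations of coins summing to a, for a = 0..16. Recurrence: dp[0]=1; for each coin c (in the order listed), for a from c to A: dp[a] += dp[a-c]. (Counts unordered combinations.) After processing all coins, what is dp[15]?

after  coin     0     1     2     3     4     5     6     7     8     9    10    11    12    13    14    15    16
          2     1     0     1     0     1     0     1     0     1     0     1     0     1     0     1     0     1
          3     1     0     1     1     1     1     2     1     2     2     2     2     3     2     3     3     3
          7     1     0     1     1     1     1     2     2     2     3     3     3     4     4     5     5     6

5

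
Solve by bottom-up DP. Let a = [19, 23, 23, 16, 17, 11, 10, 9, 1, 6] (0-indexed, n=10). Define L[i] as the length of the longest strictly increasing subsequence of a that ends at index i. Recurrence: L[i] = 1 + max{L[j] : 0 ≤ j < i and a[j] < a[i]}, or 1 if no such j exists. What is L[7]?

1

   i    0    1    2    3    4    5    6    7    8    9
a[i]   19   23   23   16   17   11   10    9    1    6
L[i]    1    2    2    1    2    1    1    1    1    2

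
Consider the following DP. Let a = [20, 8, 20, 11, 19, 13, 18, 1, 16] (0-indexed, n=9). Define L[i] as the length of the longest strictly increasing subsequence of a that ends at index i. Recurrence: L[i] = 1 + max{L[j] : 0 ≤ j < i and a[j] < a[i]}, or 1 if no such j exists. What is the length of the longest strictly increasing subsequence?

   i    0    1    2    3    4    5    6    7    8
a[i]   20    8   20   11   19   13   18    1   16
L[i]    1    1    2    2    3    3    4    1    4

4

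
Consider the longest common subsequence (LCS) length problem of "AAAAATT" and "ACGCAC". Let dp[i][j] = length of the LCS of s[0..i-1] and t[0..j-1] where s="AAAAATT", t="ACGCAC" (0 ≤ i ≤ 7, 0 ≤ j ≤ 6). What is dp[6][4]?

1

   ''  A  C  G  C  A  C
''  0  0  0  0  0  0  0
 A  0  1  1  1  1  1  1
 A  0  1  1  1  1  2  2
 A  0  1  1  1  1  2  2
 A  0  1  1  1  1  2  2
 A  0  1  1  1  1  2  2
 T  0  1  1  1  1  2  2
 T  0  1  1  1  1  2  2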